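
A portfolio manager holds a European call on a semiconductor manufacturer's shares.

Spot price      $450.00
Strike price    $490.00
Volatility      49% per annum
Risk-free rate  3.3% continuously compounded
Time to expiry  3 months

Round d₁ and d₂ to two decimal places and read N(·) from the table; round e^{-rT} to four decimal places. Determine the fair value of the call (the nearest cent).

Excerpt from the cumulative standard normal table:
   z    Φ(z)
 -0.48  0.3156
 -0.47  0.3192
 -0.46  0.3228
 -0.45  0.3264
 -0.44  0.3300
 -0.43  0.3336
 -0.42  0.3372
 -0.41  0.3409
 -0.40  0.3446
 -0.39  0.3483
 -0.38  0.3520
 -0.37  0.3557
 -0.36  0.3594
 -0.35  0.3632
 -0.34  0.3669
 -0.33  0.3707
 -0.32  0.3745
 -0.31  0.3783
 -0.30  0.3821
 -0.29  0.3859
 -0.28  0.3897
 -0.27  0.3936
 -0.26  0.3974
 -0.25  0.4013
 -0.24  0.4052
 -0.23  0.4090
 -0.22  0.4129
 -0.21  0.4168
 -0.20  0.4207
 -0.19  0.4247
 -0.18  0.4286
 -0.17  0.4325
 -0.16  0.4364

$30.74

σ√T = 0.49 × 0.5000 = 0.2450
d₁ = [ln(450/490) + (0.033 + ½·0.49²)·0.25] / (σ√T) = (-0.0852 + 0.0383) / 0.2450 = -0.1914 → -0.19
d₂ = -0.1914 − 0.2450 = -0.4364 → -0.44
e^(−rT) = e^(−0.033·0.25) = 0.9918
N(d₁) = N(-0.19) = 0.4247;  N(d₂) = N(-0.44) = 0.3300
C = 450·0.4247 − 490·0.9918·0.3300 = 191.1150 − 160.3741 = 30.7409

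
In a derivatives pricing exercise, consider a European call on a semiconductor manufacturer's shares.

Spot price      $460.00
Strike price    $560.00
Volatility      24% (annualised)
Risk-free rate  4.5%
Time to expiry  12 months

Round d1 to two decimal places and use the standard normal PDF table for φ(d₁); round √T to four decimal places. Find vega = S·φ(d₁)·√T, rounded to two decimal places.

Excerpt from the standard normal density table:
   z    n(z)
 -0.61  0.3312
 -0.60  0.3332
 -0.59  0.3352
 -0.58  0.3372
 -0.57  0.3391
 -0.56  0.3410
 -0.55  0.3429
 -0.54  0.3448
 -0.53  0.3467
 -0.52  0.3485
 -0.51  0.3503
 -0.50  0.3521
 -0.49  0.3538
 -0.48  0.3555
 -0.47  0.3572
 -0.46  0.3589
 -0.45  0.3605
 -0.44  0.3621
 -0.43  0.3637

161.14

T = 1;  σ√T = 0.2400
d₁ = [ln(460/560) + (0.045 + 0.24²/2)·1] / 0.2400 = [-0.1967 + 0.0738] / 0.2400 = -0.5121 ≈ -0.51
√T = √1 = 1.0000
φ(d₁) = φ(-0.51) = 0.3503
vega = S·φ(d₁)·√T = 460·0.3503·1.0000 = 161.1380
(Call and put vega coincide under Black-Scholes.)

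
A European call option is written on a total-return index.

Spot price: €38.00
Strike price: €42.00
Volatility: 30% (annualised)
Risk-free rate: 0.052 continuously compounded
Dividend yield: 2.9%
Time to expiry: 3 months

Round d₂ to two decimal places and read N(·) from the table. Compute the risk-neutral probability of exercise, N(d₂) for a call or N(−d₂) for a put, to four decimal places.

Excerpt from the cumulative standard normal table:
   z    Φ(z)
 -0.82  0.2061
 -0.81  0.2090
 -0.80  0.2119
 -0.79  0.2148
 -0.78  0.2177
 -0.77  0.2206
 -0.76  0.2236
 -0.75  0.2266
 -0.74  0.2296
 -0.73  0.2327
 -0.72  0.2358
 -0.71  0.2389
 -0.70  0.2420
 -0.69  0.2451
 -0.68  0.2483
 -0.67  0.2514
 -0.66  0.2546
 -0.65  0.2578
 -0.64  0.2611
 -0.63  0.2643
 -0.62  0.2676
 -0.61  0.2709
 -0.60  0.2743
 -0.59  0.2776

0.2420

T = 0.25;  σ√T = 0.1500
d₁ = [ln(38/42) + (0.052 − 0.029 + 0.3²/2)·0.25] / 0.1500 = [-0.1001 + 0.0170] / 0.1500 = -0.5539 → -0.55
d₂ = d₁ − σ√T = -0.5539 − 0.1500 = -0.7039 → -0.70
Pr(exercise) under Q = N(d₂) = 0.2420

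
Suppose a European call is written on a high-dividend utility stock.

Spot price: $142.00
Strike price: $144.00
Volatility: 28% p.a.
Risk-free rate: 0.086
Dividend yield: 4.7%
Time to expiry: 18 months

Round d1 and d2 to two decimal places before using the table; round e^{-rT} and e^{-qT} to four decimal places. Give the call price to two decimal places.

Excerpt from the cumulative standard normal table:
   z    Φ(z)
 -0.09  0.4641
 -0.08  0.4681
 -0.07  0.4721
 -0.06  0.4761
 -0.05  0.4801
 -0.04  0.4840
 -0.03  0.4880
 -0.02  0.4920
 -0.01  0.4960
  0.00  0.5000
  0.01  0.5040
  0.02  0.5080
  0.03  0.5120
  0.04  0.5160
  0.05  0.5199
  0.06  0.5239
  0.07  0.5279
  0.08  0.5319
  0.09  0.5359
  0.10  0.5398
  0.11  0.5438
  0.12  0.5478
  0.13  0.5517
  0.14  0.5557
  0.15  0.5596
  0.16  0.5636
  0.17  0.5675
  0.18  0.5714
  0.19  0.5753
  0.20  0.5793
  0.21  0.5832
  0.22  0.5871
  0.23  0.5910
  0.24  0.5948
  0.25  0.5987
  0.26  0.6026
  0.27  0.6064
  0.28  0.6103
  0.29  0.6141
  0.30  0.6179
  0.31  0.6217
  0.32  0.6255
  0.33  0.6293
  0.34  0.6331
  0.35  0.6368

$20.50

σ√T = 0.28·√1.5 = 0.3429
d₁ = [ln(142/144) + (0.086 − 0.047 + ½·0.28²)·1.5] / (σ√T) = (-0.0140 + 0.1173) / 0.3429 = 0.3013 ≈ 0.30
d₂ = 0.3013 − 0.3429 = -0.0417 ≈ -0.04
e^(−qT) = e^(−0.047·1.5) = 0.9319;  e^(−rT) = e^(−0.086·1.5) = 0.8790
N(d₁) = N(0.30) = 0.6179;  N(d₂) = N(-0.04) = 0.4840
C = 142·0.9319·0.6179 − 144·0.8790·0.4840 = 81.7666 − 61.2628 = 20.5038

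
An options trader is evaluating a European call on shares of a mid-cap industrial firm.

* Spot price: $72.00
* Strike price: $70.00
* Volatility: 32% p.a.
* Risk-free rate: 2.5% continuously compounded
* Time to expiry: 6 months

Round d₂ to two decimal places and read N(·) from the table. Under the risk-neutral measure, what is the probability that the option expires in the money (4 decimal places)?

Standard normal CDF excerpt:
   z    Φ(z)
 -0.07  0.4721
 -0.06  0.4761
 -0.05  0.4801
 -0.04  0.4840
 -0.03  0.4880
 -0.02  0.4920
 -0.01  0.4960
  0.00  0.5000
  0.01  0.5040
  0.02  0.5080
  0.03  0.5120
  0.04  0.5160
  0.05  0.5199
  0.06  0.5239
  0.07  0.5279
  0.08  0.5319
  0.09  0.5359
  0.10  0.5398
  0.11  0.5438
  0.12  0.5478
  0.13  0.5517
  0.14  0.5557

σ√T = 0.32·√0.5 = 0.2263
d₁ = [ln(72/70) + (0.025 + ½·0.32²)·0.5] / (σ√T) = (0.0282 + 0.0381) / 0.2263 = 0.2929 ≈ 0.29
d₂ = 0.2929 − 0.2263 = 0.0666 ≈ 0.07
Pr(exercise) under Q = N(d₂) = 0.5279

0.5279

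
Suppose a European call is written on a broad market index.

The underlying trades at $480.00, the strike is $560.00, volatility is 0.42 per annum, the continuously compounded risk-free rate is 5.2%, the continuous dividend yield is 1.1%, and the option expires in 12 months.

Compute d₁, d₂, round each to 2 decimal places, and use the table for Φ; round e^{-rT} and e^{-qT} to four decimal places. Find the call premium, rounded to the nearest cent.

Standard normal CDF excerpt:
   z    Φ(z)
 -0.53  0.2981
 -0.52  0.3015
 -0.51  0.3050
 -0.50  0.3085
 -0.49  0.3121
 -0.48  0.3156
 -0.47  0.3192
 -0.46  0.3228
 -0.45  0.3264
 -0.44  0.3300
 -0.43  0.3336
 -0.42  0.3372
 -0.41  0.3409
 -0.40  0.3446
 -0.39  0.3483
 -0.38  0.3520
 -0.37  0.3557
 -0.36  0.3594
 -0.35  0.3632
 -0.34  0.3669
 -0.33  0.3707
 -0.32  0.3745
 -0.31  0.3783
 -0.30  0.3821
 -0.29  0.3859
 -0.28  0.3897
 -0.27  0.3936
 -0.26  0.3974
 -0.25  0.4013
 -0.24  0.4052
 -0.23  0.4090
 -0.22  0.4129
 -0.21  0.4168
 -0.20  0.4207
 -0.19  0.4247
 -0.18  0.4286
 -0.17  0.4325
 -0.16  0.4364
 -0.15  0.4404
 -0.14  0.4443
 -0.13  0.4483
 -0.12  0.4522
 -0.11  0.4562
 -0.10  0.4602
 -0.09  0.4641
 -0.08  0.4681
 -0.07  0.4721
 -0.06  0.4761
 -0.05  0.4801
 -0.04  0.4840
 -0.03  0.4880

σ√T = 0.42 × 1.0000 = 0.4200
d₁ = [ln(480/560) + (0.052 − 0.011 + 0.42²/2)·1] / 0.4200 = [-0.1542 + 0.1292] / 0.4200 = -0.0594 ≈ -0.06
d₂ = d₁ − σ√T = -0.0594 − 0.4200 = -0.4794 ≈ -0.48
exp(−qT) = exp(−0.011·1) = 0.9891;  exp(−rT) = exp(−0.052·1) = 0.9493
C = 480·0.9891·N(-0.06) − 560·0.9493·N(-0.48) = 480·0.9891·0.4761 − 560·0.9493·0.3156 = 226.0370 − 167.7755 = 58.2616

$58.26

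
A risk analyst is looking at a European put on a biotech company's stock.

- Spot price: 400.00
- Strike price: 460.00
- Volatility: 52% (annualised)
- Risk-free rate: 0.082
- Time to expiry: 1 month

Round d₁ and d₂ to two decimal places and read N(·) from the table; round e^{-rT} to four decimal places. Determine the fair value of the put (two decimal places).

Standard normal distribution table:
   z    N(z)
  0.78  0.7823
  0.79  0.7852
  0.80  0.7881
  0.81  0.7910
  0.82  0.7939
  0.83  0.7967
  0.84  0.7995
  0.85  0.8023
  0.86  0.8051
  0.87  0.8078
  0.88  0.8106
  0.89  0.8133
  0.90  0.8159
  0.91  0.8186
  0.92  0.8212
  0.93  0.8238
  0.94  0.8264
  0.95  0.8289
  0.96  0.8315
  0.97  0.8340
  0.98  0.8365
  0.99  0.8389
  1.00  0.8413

63.49

T = 0.08333;  σ√T = 0.1501
d₁ = [ln(400/460) + (0.082 + 0.52²/2)·0.08333] / 0.1501 = [-0.1398 + 0.0181] / 0.1501 = -0.8105 ⇒ -0.81
d₂ = d₁ − σ√T = -0.8105 − 0.1501 = -0.9606 ⇒ -0.96
e^(−rT) = e^(−0.082·0.08333) = 0.9932
N(−d₂) = N(0.96) = 0.8315;  N(−d₁) = N(0.81) = 0.7910
P = 460·0.9932·0.8315 − 400·0.7910 = 379.8891 − 316.4000 = 63.4891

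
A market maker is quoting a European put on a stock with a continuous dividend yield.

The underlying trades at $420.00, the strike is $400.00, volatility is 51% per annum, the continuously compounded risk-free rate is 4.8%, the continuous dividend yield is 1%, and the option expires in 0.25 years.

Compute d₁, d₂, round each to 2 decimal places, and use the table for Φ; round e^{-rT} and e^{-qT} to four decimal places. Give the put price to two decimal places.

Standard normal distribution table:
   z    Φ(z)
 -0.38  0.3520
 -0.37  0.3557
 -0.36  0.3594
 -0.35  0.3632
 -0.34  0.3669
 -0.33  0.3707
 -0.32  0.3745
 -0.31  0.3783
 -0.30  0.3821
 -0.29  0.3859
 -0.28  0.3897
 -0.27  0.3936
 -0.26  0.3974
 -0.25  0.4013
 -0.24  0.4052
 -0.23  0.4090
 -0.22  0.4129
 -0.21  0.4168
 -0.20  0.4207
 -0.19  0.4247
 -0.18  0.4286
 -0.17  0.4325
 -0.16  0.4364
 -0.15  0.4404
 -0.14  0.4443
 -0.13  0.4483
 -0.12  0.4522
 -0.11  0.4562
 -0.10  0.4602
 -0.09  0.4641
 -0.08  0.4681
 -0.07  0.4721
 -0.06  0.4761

σ√T = 0.51·√0.25 = 0.2550
d₁ = [ln(420/400) + (0.048 − 0.01 + 0.51²/2)·0.25] / 0.2550 = [0.0488 + 0.0420] / 0.2550 = 0.3561 which rounds to 0.36
d₂ = d₁ − σ√T = 0.3561 − 0.2550 = 0.1011 which rounds to 0.10
exp(−qT) = exp(−0.01·0.25) = 0.9975;  exp(−rT) = exp(−0.048·0.25) = 0.9881
N(−d₂) = N(-0.10) = 0.4602;  N(−d₁) = N(-0.36) = 0.3594
P = 400·0.9881·0.4602 − 420·0.9975·0.3594 = 181.8894 − 150.5706 = 31.3188

$31.32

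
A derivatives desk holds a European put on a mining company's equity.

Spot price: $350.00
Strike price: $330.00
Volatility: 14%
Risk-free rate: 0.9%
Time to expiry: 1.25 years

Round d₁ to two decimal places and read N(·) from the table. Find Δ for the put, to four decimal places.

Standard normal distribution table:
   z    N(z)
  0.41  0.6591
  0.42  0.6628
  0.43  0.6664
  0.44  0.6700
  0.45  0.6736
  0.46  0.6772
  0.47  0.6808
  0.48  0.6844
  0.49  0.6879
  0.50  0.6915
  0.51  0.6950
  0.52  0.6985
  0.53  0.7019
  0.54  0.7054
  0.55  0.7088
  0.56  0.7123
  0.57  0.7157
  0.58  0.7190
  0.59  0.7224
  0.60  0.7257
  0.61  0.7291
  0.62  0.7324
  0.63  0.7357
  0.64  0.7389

σ√T = 0.14 × 1.1180 = 0.1565
d₁ = [ln(350/330) + (0.009 + 0.14²/2)·1.25] / 0.1565 = [0.0588 + 0.0235] / 0.1565 = 0.5261 which rounds to 0.53
N(d₁) = N(0.53) = 0.7019
Δ_put = N(d₁) − 1 = 0.7019 − 1 = -0.2981

-0.2981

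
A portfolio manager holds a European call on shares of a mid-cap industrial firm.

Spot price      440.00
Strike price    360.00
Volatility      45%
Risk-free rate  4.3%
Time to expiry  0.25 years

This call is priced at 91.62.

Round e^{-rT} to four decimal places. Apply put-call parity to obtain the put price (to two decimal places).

e^(−rT) = e^(−0.043·0.25) = 0.9893
Put-call parity: C − P = S − K·e^(−rT) = 440 − 360·0.9893 = 440 − 356.1480 = 83.8520
P = C − (C − P) = 91.62 − (83.8520) = 7.7680

7.77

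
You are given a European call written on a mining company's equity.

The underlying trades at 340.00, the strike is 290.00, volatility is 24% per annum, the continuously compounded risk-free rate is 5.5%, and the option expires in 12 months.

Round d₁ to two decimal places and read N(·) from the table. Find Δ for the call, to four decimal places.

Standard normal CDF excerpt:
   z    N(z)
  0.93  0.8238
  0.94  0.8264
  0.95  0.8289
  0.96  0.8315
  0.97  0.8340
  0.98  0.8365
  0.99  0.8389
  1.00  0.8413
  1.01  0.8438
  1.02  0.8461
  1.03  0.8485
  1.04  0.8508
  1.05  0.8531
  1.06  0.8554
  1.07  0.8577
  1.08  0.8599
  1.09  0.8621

T = 1;  σ√T = 0.2400
d₁ = [ln(340/290) + (0.055 + ½·0.24²)·1] / (σ√T) = (0.1591 + 0.0838) / 0.2400 = 1.0119 ≈ 1.01
N(d₁) = N(1.01) = 0.8438
Δ_call = N(d₁) = 0.8438

0.8438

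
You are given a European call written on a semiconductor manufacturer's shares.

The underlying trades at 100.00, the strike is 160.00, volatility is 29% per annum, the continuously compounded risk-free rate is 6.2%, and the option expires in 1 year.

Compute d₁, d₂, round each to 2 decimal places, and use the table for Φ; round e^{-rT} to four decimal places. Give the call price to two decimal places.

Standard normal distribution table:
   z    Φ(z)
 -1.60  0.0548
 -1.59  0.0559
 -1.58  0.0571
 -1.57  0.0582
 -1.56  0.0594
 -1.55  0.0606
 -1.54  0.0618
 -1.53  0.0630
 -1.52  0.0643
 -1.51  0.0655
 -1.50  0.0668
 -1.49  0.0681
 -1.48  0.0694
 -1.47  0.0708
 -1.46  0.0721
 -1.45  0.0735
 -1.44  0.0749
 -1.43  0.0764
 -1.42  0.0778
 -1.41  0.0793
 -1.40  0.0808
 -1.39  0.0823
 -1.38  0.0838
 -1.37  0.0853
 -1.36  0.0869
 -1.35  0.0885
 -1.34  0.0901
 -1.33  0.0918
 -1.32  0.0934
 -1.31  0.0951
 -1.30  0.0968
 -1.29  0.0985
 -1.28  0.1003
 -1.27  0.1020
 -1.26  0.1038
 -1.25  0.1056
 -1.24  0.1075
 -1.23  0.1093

1.27

T = 1;  σ√T = 0.2900
d₁ = [ln(100/160) + (0.062 + 0.29²/2)·1] / 0.2900 = [-0.4700 + 0.1041] / 0.2900 = -1.2619 which rounds to -1.26
d₂ = d₁ − σ√T = -1.2619 − 0.2900 = -1.5519 which rounds to -1.55
exp(−rT) = exp(−0.062·1) = 0.9399
N(d₁) = N(-1.26) = 0.1038;  N(d₂) = N(-1.55) = 0.0606
C = 100·0.1038 − 160·0.9399·0.0606 = 10.3800 − 9.1133 = 1.2667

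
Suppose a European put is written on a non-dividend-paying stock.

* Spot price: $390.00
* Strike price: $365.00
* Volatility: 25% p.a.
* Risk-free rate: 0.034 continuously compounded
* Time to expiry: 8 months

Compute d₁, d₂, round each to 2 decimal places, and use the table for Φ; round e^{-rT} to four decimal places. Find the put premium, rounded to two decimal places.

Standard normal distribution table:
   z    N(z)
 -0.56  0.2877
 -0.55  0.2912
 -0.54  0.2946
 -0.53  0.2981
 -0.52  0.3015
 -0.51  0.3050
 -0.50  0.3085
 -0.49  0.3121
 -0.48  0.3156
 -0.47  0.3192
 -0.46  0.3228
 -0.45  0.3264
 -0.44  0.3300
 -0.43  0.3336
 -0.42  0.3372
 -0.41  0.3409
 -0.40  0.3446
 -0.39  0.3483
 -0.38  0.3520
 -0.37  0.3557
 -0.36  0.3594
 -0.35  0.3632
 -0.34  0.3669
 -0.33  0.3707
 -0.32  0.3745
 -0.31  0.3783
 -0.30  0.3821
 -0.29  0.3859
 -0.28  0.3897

$17.38

σ√T = 0.25·√0.6667 = 0.2041
d₁ = [ln(390/365) + (0.034 + 0.25²/2)·0.6667] / 0.2041 = [0.0662 + 0.0435] / 0.2041 = 0.5377 ≈ 0.54
d₂ = d₁ − σ√T = 0.5377 − 0.2041 = 0.3335 ≈ 0.33
exp(−rT) = exp(−0.034·0.6667) = 0.9776
N(−d₂) = N(-0.33) = 0.3707;  N(−d₁) = N(-0.54) = 0.2946
P = 365·0.9776·0.3707 − 390·0.2946 = 132.2747 − 114.8940 = 17.3807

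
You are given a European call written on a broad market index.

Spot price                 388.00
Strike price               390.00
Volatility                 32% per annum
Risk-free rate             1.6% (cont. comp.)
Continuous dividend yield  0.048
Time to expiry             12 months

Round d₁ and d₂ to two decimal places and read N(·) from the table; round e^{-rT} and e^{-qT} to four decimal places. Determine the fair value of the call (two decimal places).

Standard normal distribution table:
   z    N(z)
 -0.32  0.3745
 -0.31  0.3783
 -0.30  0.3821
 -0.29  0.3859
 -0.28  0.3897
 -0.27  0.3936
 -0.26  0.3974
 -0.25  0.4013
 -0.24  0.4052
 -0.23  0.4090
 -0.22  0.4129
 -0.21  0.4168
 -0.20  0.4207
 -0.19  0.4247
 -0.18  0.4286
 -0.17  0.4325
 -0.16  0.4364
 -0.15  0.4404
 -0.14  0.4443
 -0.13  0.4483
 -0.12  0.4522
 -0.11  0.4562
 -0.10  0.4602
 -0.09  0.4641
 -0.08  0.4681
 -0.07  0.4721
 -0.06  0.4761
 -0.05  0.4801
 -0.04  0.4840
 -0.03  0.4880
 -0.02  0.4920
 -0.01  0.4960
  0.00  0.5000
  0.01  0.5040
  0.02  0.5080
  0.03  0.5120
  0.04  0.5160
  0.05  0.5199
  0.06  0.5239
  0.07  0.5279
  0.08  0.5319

41.25

T = 1;  σ√T = 0.3200
d₁ = [ln(388/390) + (0.016 − 0.048 + 0.32²/2)·1] / 0.3200 = [-0.0051 + 0.0192] / 0.3200 = 0.0439 ≈ 0.04
d₂ = d₁ − σ√T = 0.0439 − 0.3200 = -0.2761 ≈ -0.28
e^(−qT) = e^(−0.048·1) = 0.9531;  e^(−rT) = e^(−0.016·1) = 0.9841
C = 388·0.9531·N(0.04) − 390·0.9841·N(-0.28) = 388·0.9531·0.5160 − 390·0.9841·0.3897 = 190.8182 − 149.5665 = 41.2518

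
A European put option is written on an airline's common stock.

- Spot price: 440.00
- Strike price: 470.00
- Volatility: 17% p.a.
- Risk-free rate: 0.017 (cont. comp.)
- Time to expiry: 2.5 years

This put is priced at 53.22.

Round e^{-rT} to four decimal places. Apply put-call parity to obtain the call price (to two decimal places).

42.77

exp(−rT) = exp(−0.017·2.5) = 0.9584
Put-call parity: C − P = S − K·e^(−rT) = 440 − 470·0.9584 = 440 − 450.4480 = -10.4480
C = P + (C − P) = 53.22 + (-10.4480) = 42.7720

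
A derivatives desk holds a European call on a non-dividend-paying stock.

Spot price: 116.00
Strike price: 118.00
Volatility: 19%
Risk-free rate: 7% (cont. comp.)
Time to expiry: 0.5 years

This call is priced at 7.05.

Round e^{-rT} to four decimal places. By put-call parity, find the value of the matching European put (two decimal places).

4.99

exp(−rT) = exp(−0.07·0.5) = 0.9656
Put-call parity: C − P = S − K·e^(−rT) = 116 − 118·0.9656 = 116 − 113.9408 = 2.0592
P = C − (C − P) = 7.05 − (2.0592) = 4.9908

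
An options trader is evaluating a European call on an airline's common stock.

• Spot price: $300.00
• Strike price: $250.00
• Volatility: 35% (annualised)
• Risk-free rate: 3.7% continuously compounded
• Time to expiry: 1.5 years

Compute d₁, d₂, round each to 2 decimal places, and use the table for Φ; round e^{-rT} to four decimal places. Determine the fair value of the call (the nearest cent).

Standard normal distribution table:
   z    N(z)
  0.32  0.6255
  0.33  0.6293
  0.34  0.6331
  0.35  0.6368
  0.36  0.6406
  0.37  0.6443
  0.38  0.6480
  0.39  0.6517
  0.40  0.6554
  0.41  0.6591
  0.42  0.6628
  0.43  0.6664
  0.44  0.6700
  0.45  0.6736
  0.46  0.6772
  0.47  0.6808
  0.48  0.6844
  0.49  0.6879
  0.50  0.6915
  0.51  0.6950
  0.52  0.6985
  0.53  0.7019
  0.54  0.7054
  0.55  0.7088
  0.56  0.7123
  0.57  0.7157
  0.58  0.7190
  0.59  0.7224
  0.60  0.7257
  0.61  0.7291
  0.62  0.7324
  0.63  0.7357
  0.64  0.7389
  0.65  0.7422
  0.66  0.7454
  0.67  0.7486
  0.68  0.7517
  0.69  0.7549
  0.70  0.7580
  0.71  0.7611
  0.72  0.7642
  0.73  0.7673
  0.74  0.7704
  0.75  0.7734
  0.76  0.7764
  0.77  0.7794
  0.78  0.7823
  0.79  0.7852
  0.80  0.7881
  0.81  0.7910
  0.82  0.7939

$84.09

σ√T = 0.35 × 1.2247 = 0.4287
ln(S/K) + (r + σ²/2)T = ln(300/250) + (0.037 + 0.35²/2)·1.5 = 0.1823 + 0.1474 = 0.3297
d₁ = 0.3297 / 0.4287 = 0.7691 ⇒ 0.77
d₂ = d₁ − σ√T = 0.7691 − 0.4287 = 0.3405 ⇒ 0.34
e^(−rT) = e^(−0.037·1.5) = 0.9460
N(d₁) = N(0.77) = 0.7794;  N(d₂) = N(0.34) = 0.6331
C = 300·0.7794 − 250·0.9460·0.6331 = 233.8200 − 149.7281 = 84.0918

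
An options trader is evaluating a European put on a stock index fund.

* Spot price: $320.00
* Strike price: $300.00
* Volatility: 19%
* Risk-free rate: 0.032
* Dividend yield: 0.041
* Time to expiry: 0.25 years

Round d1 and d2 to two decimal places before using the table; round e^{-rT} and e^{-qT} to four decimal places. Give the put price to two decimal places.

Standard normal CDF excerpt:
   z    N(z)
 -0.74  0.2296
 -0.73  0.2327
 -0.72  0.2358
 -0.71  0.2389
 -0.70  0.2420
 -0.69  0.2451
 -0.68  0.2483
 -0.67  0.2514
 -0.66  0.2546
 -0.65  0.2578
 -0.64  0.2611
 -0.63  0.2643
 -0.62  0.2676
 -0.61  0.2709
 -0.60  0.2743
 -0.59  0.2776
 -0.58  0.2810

σ√T = 0.19 × 0.5000 = 0.0950
d₁ = [ln(320/300) + (0.032 − 0.041 + 0.19²/2)·0.25] / 0.0950 = [0.0645 + 0.0023] / 0.0950 = 0.7032 ⇒ 0.70
d₂ = d₁ − σ√T = 0.7032 − 0.0950 = 0.6082 ⇒ 0.61
e^(−qT) = e^(−0.041·0.25) = 0.9898;  e^(−rT) = e^(−0.032·0.25) = 0.9920
P = 300·0.9920·N(-0.61) − 320·0.9898·N(-0.70) = 300·0.9920·0.2709 − 320·0.9898·0.2420 = 80.6198 − 76.6501 = 3.9697

$3.97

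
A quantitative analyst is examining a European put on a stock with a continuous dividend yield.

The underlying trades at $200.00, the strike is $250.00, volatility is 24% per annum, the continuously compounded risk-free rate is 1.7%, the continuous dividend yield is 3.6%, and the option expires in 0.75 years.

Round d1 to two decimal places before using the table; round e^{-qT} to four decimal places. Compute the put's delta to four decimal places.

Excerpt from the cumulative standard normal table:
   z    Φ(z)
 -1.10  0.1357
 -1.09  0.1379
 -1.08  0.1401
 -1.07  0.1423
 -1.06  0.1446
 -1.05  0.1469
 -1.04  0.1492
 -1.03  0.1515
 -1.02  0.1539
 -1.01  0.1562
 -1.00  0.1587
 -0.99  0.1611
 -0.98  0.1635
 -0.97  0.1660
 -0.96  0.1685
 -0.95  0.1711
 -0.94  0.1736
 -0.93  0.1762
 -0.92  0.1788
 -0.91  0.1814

T = 0.75;  σ√T = 0.2078
d₁ = [ln(200/250) + (0.017 − 0.036 + 0.24²/2)·0.75] / 0.2078 = [-0.2231 + 0.0074] / 0.2078 = -1.0382 ⇒ -1.04
N(d₁) = N(-1.04) = 0.1492
Δ_put = e^(−qT)·(N(d₁) − 1) = 0.9734·(0.1492 − 1) = -0.8282

-0.8282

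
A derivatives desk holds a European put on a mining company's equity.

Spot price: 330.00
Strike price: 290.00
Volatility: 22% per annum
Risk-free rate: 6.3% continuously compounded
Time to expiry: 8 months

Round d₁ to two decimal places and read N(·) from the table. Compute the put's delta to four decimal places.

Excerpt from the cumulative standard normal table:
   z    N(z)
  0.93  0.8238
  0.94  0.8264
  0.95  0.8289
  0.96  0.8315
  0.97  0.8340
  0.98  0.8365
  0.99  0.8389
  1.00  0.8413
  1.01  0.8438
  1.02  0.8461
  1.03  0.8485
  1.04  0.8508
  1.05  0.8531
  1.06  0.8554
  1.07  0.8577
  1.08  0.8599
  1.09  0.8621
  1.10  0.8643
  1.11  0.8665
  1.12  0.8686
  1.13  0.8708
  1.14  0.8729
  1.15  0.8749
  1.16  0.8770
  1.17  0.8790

T = 0.6667;  σ√T = 0.1796
ln(S/K) + (r + σ²/2)T = ln(330/290) + (0.063 + 0.22²/2)·0.6667 = 0.1292 + 0.0581 = 0.1873
d₁ = 0.1873 / 0.1796 = 1.0430 ⇒ 1.04
N(d₁) = N(1.04) = 0.8508
Δ_put = N(d₁) − 1 = 0.8508 − 1 = -0.1492

-0.1492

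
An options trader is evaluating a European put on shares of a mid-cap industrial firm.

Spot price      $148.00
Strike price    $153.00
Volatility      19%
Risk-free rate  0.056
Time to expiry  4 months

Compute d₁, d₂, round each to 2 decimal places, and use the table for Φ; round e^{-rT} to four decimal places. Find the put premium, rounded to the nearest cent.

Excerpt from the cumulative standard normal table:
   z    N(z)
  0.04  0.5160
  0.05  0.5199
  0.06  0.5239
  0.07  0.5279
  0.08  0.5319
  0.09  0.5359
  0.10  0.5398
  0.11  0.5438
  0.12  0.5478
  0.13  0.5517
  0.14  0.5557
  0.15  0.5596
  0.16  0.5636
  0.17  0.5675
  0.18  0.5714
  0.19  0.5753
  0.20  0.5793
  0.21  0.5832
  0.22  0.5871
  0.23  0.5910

$7.67

σ√T = 0.19·√0.3333 = 0.1097
d₁ = [ln(148/153) + (0.056 + ½·0.19²)·0.3333] / (σ√T) = (-0.0332 + 0.0247) / 0.1097 = -0.0779 which rounds to -0.08
d₂ = -0.0779 − 0.1097 = -0.1876 which rounds to -0.19
e^(−rT) = e^(−0.056·0.3333) = 0.9815
N(−d₂) = N(0.19) = 0.5753;  N(−d₁) = N(0.08) = 0.5319
P = 153·0.9815·0.5753 − 148·0.5319 = 86.3925 − 78.7212 = 7.6713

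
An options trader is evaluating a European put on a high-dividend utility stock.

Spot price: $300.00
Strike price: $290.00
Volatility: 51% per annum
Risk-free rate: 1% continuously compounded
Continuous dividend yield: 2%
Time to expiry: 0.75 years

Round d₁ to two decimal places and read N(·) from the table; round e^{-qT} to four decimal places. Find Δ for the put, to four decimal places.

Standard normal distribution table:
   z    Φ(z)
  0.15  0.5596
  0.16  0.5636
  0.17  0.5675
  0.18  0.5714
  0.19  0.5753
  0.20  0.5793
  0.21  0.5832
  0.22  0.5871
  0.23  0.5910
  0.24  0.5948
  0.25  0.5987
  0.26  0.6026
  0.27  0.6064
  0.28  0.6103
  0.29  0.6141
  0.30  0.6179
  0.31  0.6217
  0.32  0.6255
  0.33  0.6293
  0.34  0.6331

σ√T = 0.51 × 0.8660 = 0.4417
ln(S/K) + (r − q + σ²/2)T = ln(300/290) + (0.01 − 0.02 + 0.51²/2)·0.75 = 0.0339 + 0.0900 = 0.1239
d₁ = 0.1239 / 0.4417 = 0.2806 → 0.28
N(d₁) = N(0.28) = 0.6103
Δ_put = exp(−qT)·(N(d₁) − 1) = 0.9851·(0.6103 − 1) = -0.3839

-0.3839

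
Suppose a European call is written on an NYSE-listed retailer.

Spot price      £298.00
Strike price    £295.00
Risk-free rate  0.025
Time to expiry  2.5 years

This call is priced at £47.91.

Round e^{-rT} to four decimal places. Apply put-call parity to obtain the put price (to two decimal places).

exp(−rT) = exp(−0.025·2.5) = 0.9394
Put-call parity: C − P = S − K·e^(−rT) = 298 − 295·0.9394 = 298 − 277.1230 = 20.8770
P = C − (C − P) = 47.91 − (20.8770) = 27.0330

£27.03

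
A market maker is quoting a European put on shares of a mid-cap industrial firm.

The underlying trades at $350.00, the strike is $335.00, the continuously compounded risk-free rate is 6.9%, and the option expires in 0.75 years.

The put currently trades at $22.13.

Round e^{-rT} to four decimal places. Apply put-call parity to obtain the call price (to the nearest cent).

exp(−rT) = exp(−0.069·0.75) = 0.9496
Put-call parity: C − P = S − K·e^(−rT) = 350 − 335·0.9496 = 350 − 318.1160 = 31.8840
C = P + (C − P) = 22.13 + (31.8840) = 54.0140

$54.01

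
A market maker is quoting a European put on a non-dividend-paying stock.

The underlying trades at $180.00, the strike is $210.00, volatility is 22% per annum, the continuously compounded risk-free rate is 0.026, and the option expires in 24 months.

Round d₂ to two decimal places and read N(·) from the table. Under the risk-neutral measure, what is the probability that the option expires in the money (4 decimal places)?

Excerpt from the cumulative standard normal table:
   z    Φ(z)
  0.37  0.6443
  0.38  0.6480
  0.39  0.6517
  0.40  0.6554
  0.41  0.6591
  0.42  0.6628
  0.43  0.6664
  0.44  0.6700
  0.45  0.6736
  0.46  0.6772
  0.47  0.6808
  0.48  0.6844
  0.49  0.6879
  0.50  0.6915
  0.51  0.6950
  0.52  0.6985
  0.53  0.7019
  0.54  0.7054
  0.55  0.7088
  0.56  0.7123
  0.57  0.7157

0.6844

σ√T = 0.22 × 1.4142 = 0.3111
ln(S/K) + (r + σ²/2)T = ln(180/210) + (0.026 + 0.22²/2)·2 = -0.1542 + 0.1004 = -0.0538
d₁ = -0.0538 / 0.3111 = -0.1728 → -0.17
d₂ = d₁ − σ√T = -0.1728 − 0.3111 = -0.4839 → -0.48
Risk-neutral Pr[S_T < K] = N(−d₂) = N(0.48) = 0.6844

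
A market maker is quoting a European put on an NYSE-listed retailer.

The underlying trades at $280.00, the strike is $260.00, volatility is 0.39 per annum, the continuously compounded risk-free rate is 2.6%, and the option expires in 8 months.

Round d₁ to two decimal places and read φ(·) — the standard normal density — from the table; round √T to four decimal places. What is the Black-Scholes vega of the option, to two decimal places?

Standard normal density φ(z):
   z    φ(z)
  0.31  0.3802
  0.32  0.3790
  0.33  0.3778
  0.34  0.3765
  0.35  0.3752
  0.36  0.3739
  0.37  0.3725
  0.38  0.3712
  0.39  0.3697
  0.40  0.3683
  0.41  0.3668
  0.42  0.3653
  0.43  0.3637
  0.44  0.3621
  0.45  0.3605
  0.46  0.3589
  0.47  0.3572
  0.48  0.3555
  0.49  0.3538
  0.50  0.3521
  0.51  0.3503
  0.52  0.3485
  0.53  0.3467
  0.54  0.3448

82.42

σ√T = 0.39 × 0.8165 = 0.3184
d₁ = [ln(280/260) + (0.026 + ½·0.39²)·0.6667] / (σ√T) = (0.0741 + 0.0680) / 0.3184 = 0.4464 → 0.45
√T = √0.6667 = 0.8165
φ(d₁) = φ(0.45) = 0.3605
vega = S·φ(d₁)·√T = 280·0.3605·0.8165 = 82.4175
(The call has the same vega.)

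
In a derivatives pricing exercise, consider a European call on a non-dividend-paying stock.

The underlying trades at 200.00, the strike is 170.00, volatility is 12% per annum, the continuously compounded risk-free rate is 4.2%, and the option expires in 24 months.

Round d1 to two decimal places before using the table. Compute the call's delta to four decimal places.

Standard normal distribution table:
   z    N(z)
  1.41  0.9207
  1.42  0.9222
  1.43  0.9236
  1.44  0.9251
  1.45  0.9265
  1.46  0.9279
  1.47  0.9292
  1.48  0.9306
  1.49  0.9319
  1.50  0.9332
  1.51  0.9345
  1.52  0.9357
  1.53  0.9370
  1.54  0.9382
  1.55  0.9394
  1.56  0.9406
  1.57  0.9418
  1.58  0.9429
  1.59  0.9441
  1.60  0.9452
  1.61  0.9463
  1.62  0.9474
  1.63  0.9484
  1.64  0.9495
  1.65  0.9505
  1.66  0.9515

T = 2;  σ√T = 0.1697
ln(S/K) + (r + σ²/2)T = ln(200/170) + (0.042 + 0.12²/2)·2 = 0.1625 + 0.0984 = 0.2609
d₁ = 0.2609 / 0.1697 = 1.5375 ⇒ 1.54
N(d₁) = N(1.54) = 0.9382
Δ_call = N(d₁) = 0.9382

0.9382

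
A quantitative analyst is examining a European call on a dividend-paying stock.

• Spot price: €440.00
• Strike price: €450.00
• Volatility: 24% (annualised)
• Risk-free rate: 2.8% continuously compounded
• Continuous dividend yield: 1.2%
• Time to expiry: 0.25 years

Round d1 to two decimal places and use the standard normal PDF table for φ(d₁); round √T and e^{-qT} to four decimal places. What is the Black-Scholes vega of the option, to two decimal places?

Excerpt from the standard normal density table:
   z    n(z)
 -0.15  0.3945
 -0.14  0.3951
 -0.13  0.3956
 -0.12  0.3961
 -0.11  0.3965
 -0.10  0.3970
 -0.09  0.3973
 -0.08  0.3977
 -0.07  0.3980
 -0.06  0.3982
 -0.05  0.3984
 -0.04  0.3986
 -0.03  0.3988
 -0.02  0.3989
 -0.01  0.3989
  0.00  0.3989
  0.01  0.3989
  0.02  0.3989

87.14

σ√T = 0.24 × 0.5000 = 0.1200
d₁ = [ln(440/450) + (0.028 − 0.012 + 0.24²/2)·0.25] / 0.1200 = [-0.0225 + 0.0112] / 0.1200 = -0.0939 ⇒ -0.09
√T = √0.25 = 0.5000
φ(d₁) = φ(-0.09) = 0.3973
exp(−qT) = exp(−0.012·0.25) = 0.9970
vega = S·exp(−qT)·φ(d₁)·√T = 440·0.9970·0.3973·0.5000 = 87.1438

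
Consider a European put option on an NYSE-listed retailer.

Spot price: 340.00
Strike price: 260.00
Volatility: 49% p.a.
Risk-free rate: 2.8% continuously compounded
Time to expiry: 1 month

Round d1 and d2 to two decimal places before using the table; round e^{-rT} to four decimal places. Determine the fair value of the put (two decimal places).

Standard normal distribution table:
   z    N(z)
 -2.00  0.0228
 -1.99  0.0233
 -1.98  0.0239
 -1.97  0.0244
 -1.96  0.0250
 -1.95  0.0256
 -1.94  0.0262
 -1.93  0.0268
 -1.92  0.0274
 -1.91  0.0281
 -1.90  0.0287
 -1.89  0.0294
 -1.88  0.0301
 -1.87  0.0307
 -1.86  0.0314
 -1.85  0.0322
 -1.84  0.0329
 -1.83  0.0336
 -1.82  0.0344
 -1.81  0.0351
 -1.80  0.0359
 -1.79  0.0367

σ√T = 0.49·√0.08333 = 0.1415
ln(S/K) + (r + σ²/2)T = ln(340/260) + (0.028 + 0.49²/2)·0.08333 = 0.2683 + 0.0123 = 0.2806
d₁ = 0.2806 / 0.1415 = 1.9837 ≈ 1.98
d₂ = d₁ − σ√T = 1.9837 − 0.1415 = 1.8423 ≈ 1.84
exp(−rT) = exp(−0.028·0.08333) = 0.9977
P = 260·0.9977·N(-1.84) − 340·N(-1.98) = 260·0.9977·0.0329 − 340·0.0239 = 8.5343 − 8.1260 = 0.4083

0.41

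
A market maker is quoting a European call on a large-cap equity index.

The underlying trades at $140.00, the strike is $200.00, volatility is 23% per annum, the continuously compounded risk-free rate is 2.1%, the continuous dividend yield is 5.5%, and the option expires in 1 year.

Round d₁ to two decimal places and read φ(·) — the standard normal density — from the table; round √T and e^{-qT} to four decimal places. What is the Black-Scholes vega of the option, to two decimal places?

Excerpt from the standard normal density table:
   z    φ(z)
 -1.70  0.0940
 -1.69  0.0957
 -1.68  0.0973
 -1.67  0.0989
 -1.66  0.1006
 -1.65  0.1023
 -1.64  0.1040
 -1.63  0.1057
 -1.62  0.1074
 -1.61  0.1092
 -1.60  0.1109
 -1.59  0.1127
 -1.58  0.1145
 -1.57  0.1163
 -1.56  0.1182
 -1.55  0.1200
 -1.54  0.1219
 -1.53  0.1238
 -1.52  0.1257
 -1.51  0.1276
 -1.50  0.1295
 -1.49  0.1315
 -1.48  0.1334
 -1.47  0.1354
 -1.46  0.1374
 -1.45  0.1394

15.17

σ√T = 0.23·√1 = 0.2300
d₁ = [ln(140/200) + (0.021 − 0.055 + 0.23²/2)·1] / 0.2300 = [-0.3567 − 0.0076] / 0.2300 = -1.5836 ⇒ -1.58
√T = √1 = 1.0000
φ(d₁) = φ(-1.58) = 0.1145
exp(−qT) = exp(−0.055·1) = 0.9465
vega = S·exp(−qT)·φ(d₁)·√T = 140·0.9465·0.1145·1.0000 = 15.1724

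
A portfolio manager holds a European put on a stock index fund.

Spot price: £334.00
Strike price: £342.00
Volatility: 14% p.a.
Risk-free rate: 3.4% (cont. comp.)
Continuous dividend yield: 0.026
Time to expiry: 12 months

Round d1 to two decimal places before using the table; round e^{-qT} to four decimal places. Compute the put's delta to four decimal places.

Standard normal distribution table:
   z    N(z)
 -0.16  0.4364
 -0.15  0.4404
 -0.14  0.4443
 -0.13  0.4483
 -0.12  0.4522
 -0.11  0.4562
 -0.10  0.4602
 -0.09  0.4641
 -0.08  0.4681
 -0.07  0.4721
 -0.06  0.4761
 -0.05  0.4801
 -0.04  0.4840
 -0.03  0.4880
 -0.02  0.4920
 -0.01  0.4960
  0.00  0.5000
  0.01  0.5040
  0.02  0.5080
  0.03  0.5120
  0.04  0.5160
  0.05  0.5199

-0.5027

σ√T = 0.14·√1 = 0.1400
d₁ = [ln(334/342) + (0.034 − 0.026 + 0.14²/2)·1] / 0.1400 = [-0.0237 + 0.0178] / 0.1400 = -0.0419 → -0.04
N(d₁) = N(-0.04) = 0.4840
Δ_put = exp(−qT)·(N(d₁) − 1) = 0.9743·(0.4840 − 1) = -0.5027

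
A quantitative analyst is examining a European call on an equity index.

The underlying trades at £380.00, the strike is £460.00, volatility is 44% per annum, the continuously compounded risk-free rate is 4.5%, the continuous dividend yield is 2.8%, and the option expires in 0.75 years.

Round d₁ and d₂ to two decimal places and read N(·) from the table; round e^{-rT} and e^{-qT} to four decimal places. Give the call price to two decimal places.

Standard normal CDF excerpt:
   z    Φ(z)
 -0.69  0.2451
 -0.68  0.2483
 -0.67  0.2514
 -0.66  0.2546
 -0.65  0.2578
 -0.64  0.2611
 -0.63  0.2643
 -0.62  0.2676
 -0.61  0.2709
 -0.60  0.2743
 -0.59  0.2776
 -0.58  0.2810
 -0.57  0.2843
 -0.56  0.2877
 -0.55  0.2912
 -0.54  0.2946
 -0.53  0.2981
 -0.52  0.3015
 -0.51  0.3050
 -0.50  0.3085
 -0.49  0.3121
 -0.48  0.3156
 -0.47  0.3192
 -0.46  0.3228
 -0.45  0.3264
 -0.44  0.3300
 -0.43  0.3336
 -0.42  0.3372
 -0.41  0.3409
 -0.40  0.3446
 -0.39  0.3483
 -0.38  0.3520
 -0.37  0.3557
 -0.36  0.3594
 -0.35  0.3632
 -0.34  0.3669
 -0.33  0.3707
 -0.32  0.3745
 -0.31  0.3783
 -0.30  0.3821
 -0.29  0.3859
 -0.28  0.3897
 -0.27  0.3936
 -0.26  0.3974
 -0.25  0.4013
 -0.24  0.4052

£31.78

σ√T = 0.44 × 0.8660 = 0.3811
d₁ = [ln(380/460) + (0.045 − 0.028 + 0.44²/2)·0.75] / 0.3811 = [-0.1911 + 0.0853] / 0.3811 = -0.2774 ≈ -0.28
d₂ = d₁ − σ√T = -0.2774 − 0.3811 = -0.6585 ≈ -0.66
exp(−qT) = exp(−0.028·0.75) = 0.9792;  exp(−rT) = exp(−0.045·0.75) = 0.9668
N(d₁) = N(-0.28) = 0.3897;  N(d₂) = N(-0.66) = 0.2546
C = 380·0.9792·0.3897 − 460·0.9668·0.2546 = 145.0058 − 113.2277 = 31.7781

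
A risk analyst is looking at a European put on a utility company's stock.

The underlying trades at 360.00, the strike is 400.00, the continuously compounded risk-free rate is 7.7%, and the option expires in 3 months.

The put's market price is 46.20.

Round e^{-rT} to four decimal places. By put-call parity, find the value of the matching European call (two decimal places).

13.84

e^(−rT) = e^(−0.077·0.25) = 0.9809
Put-call parity: C − P = S − K·e^(−rT) = 360 − 400·0.9809 = 360 − 392.3600 = -32.3600
C = P + (C − P) = 46.20 + (-32.3600) = 13.8400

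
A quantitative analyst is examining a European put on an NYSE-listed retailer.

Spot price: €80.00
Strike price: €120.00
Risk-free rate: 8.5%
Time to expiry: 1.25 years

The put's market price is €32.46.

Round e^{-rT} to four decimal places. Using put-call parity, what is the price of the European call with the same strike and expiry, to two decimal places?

exp(−rT) = exp(−0.085·1.25) = 0.8992
Put-call parity: C − P = S − K·e^(−rT) = 80 − 120·0.8992 = 80 − 107.9040 = -27.9040
C = P + (C − P) = 32.46 + (-27.9040) = 4.5560

€4.56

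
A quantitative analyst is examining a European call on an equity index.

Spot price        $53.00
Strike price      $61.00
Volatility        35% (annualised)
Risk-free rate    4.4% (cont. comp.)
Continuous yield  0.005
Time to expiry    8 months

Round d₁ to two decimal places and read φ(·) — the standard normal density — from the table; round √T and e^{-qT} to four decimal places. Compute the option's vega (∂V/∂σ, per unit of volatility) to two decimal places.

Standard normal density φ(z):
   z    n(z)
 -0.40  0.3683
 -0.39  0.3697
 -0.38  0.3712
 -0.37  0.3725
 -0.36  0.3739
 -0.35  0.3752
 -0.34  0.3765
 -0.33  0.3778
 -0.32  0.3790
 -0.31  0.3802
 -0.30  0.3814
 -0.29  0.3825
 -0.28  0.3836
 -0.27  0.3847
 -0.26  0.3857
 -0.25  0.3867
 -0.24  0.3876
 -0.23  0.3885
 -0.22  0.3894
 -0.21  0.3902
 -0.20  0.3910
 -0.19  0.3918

σ√T = 0.35 × 0.8165 = 0.2858
d₁ = [ln(53/61) + (0.044 − 0.005 + 0.35²/2)·0.6667] / 0.2858 = [-0.1406 + 0.0668] / 0.2858 = -0.2581 which rounds to -0.26
√T = √0.6667 = 0.8165
φ(d₁) = φ(-0.26) = 0.3857
e^(−qT) = e^(−0.005·0.6667) = 0.9967
vega = S·e^(−qT)·φ(d₁)·√T = 53·0.9967·0.3857·0.8165 = 16.6359

16.64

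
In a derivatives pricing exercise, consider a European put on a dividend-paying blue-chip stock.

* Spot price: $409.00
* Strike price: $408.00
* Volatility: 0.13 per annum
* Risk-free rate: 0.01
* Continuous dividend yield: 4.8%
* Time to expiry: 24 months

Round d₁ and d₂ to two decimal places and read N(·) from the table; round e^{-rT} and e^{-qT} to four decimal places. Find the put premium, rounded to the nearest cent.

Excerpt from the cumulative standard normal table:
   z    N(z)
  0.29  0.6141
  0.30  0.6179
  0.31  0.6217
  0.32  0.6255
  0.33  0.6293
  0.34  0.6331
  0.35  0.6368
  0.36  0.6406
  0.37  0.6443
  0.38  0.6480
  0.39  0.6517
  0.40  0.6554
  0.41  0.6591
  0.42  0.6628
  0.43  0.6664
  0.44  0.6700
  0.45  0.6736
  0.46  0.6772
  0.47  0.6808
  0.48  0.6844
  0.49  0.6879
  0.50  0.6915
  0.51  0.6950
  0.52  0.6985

$44.10

σ√T = 0.13·√2 = 0.1838
d₁ = [ln(409/408) + (0.01 − 0.048 + 0.13²/2)·2] / 0.1838 = [0.0024 − 0.0591] / 0.1838 = -0.3081 → -0.31
d₂ = d₁ − σ√T = -0.3081 − 0.1838 = -0.4920 → -0.49
e^(−qT) = e^(−0.048·2) = 0.9085;  e^(−rT) = e^(−0.01·2) = 0.9802
P = 408·0.9802·N(0.49) − 409·0.9085·N(0.31) = 408·0.9802·0.6879 − 409·0.9085·0.6217 = 275.1061 − 231.0091 = 44.0970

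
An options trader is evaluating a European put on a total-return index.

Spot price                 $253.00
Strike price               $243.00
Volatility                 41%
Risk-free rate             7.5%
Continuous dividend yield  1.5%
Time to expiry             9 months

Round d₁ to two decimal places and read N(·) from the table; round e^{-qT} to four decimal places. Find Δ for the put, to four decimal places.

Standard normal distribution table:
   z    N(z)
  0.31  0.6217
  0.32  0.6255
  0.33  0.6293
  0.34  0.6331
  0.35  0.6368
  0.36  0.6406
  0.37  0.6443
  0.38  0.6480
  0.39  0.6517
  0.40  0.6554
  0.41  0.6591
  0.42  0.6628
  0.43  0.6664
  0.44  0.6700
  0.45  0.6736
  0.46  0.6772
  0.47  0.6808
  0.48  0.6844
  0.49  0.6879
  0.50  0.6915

σ√T = 0.41·√0.75 = 0.3551
d₁ = [ln(253/243) + (0.075 − 0.015 + 0.41²/2)·0.75] / 0.3551 = [0.0403 + 0.1080] / 0.3551 = 0.4178 → 0.42
N(d₁) = N(0.42) = 0.6628
Δ_put = exp(−qT)·(N(d₁) − 1) = 0.9888·(0.6628 − 1) = -0.3334

-0.3334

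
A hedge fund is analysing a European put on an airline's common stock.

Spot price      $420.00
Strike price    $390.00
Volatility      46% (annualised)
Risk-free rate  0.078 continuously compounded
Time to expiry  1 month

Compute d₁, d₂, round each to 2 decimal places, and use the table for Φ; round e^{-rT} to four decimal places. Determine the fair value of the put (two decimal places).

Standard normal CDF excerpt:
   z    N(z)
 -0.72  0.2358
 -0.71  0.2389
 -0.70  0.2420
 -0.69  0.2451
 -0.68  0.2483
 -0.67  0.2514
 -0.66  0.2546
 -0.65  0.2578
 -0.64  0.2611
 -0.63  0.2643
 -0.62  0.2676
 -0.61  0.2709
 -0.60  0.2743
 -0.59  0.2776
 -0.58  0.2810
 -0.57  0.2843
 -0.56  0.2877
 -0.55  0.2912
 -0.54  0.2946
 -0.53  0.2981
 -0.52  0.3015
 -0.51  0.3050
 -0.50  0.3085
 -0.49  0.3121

$8.56

σ√T = 0.46 × 0.2887 = 0.1328
d₁ = [ln(420/390) + (0.078 + ½·0.46²)·0.08333] / (σ√T) = (0.0741 + 0.0153) / 0.1328 = 0.6734 → 0.67
d₂ = 0.6734 − 0.1328 = 0.5406 → 0.54
exp(−rT) = exp(−0.078·0.08333) = 0.9935
N(−d₂) = N(-0.54) = 0.2946;  N(−d₁) = N(-0.67) = 0.2514
P = 390·0.9935·0.2946 − 420·0.2514 = 114.1472 − 105.5880 = 8.5592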